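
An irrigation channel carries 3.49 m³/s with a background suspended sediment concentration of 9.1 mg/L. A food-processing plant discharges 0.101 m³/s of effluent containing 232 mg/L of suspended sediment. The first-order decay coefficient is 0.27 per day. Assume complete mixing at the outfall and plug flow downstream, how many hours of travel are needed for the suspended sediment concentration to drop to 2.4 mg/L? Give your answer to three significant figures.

Mixed concentration C = ΣQC/ΣQ = (3.490·9.100 + 0.1010·232.0) / 3.591 = 55.19/3.591 = 15.37 mg/L.
15.37·exp(−k·t) = 2.4 → t = ln(15.37/2.4)/k = 594200 s = 165.1 h.

165 h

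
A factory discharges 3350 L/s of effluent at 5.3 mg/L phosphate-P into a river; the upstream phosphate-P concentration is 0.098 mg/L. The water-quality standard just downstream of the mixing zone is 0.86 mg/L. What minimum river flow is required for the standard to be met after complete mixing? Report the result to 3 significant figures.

Set C_mix = 0.86: (Q·0.09800 + 3350·5.300) / (Q + 3350) = 0.86
→ Q = 3350·(5.300 − 0.86)/(0.86 − 0.09800) = 19520 L/s.

19500 L/s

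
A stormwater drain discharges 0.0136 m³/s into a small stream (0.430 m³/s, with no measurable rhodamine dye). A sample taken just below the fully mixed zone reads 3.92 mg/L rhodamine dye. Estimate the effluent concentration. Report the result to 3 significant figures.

128 mg/L

Mass balance: 0.4300·0 + 0.01360·Cₑ = 0.4436·3.920
→ Cₑ = (0.4436·3.920 − 0.4300·0) / 0.01360 = 127.9 mg/L.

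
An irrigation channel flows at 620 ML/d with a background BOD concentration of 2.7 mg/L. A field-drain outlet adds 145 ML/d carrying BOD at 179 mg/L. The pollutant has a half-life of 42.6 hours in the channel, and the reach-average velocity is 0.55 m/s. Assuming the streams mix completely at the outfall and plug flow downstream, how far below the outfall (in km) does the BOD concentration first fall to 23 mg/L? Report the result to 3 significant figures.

54.9 km

Flow-weighted average: C = (620.0·2.700 + 145.0·179.0) / 765.0 = 27630/765.0 = 36.12 mg/L.
Half-life 42.6 h → k = ln 2 / 42.6 = 0.01627 h⁻¹ = 0.3905 d⁻¹.
Set 36.12·exp(−k·t) = 23 → t = ln(36.12/23)/k = 99840 s = 27.73 h.
Distance = v·t = 0.55·99840 = 54910 m = 54.91 km.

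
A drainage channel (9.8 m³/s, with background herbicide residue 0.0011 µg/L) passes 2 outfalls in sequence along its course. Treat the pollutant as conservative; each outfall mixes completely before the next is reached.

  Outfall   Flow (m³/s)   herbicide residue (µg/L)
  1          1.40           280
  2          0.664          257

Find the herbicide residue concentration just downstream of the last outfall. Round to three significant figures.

47.4 µg/L

Outfall 1: combined Q = 11.20 m³/s; C = (9.800·0.001100 + 1.400·280.0)/11.20 = 35.00 µg/L.
Outfall 2: combined Q = 11.86 m³/s; C = (11.20·35.00 + 0.6640·257.0)/11.86 = 47.43 µg/L.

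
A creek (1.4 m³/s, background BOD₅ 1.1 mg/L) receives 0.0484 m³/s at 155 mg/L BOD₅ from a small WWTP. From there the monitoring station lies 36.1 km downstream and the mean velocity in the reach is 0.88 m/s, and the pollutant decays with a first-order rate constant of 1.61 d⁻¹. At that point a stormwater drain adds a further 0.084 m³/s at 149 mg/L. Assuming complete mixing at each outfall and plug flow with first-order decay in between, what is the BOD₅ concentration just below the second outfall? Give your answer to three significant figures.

Mixed concentration C = ΣQC/ΣQ = (1.400·1.100 + 0.04840·155.0) / 1.448 = 9.042/1.448 = 6.243 mg/L; combined flow 1.448 m³/s.
Travel time t = 36.1·1000 / 0.88 = 41020 s = 11.40 h.
Decay over the reach: 6.243·exp(−kt) = 6.243·0.4656 = 2.907 mg/L.
Second outfall: C = (1.448·2.907 + 0.08400·149.0)/1.532 = 10.91 mg/L.

10.9 mg/L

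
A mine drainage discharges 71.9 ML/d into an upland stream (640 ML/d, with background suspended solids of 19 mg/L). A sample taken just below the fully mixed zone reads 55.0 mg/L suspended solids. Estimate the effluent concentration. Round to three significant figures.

375 mg/L

Mass balance: 640.0·19.00 + 71.90·Cₑ = 711.9·55.00
→ Cₑ = (711.9·55.00 − 640.0·19.00) / 71.90 = 375.4 mg/L.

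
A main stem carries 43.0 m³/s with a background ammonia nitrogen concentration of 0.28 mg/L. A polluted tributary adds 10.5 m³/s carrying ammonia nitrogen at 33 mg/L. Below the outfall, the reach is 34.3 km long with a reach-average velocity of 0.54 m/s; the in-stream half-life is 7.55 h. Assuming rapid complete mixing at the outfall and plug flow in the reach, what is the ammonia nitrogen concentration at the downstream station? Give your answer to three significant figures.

1.33 mg/L

After mixing, C = (43.00·0.2800 + 10.50·33.00) / 53.50 = 358.5/53.50 = 6.702 mg/L.
Travel time t = 34.3·1000 / 0.54 = 63520 s = 17.64 h.
Half-life 7.55 h → k = ln 2 / 7.55 = 0.09181 h⁻¹ = 2.203 d⁻¹.
Decay over the reach: 6.702·exp(−kt) = 6.702·0.1979 = 1.326 mg/L.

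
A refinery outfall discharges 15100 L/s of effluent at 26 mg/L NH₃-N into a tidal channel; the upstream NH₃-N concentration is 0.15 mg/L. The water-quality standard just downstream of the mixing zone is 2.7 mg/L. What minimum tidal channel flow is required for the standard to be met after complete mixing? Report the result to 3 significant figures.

138000 L/s

Set C_mix = 2.7: (Q·0.1500 + 15100·26.00) / (Q + 15100) = 2.7
→ Q = 15100·(26.00 − 2.7)/(2.7 − 0.1500) = 138000 L/s.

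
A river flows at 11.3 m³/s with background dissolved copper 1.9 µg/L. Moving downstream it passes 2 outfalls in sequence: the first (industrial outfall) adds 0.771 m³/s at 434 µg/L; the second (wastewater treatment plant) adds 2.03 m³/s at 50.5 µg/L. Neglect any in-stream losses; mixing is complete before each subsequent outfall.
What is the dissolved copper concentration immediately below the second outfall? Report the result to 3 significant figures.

32.5 µg/L

After outfall 1: Q = 11.30 + 0.7710 = 12.07 m³/s; C = (11.30·1.900 + 0.7710·434.0)/12.07 = 29.50 µg/L.
After outfall 2: Q = 12.07 + 2.030 = 14.10 m³/s; C = (12.07·29.50 + 2.030·50.50)/14.10 = 32.52 µg/L.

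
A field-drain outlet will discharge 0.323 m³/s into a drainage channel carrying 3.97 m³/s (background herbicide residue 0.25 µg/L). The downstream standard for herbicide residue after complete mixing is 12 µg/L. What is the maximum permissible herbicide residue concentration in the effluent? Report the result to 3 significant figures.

156 µg/L

At the limit, (Qr·Cr + Qe·Cₑ)/(Qr + Qe) = 12:
Cₑ = (4.293·12 − 3.970·0.2500) / 0.3230 = 156.4 µg/L.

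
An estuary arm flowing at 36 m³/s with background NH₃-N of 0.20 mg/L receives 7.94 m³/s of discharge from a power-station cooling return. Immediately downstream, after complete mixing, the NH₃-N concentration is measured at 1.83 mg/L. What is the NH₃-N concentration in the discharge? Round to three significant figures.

Mass balance: 36.00·0.2000 + 7.940·Cₑ = 43.94·1.830
→ Cₑ = (43.94·1.830 − 36.00·0.2000) / 7.940 = 9.220 mg/L.

9.22 mg/L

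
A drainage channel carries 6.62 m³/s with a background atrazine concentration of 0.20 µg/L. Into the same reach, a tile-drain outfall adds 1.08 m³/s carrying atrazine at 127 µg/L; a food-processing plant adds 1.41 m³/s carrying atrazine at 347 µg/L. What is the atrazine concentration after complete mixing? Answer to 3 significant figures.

68.9 µg/L

Flow-weighted average: C = (6.620·0.2000 + 1.080·127.0 + 1.410·347.0) / 9.110 = 627.8/9.110 = 68.91 µg/L.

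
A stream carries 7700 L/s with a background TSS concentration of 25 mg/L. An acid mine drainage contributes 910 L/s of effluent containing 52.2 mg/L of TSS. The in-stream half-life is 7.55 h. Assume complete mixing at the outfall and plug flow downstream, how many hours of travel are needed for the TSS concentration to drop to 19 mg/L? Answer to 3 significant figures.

Mixed concentration C = ΣQC/ΣQ = (7700·25.00 + 910.0·52.20) / 8610 = 240000/8610 = 27.87 mg/L.
Half-life 7.55 h → k = ln 2 / 7.55 = 0.09181 h⁻¹ = 2.203 d⁻¹.
27.87·exp(−k·t) = 19 → t = ln(27.87/19)/k = 15030 s = 4.175 h.

4.17 h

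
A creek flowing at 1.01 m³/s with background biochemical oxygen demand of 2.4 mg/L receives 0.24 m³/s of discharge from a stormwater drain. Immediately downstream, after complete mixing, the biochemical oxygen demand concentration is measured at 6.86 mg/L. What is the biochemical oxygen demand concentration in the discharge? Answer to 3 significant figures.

Mass balance: 1.010·2.400 + 0.2400·Cₑ = 1.250·6.860
→ Cₑ = (1.250·6.860 − 1.010·2.400) / 0.2400 = 25.63 mg/L.

25.6 mg/L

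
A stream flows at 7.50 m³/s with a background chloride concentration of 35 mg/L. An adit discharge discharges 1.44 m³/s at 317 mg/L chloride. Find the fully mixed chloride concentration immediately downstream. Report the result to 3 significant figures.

80.4 mg/L

Mixed concentration C = ΣQC/ΣQ = (7.500·35.00 + 1.440·317.0) / 8.940 = 719.0/8.940 = 80.42 mg/L.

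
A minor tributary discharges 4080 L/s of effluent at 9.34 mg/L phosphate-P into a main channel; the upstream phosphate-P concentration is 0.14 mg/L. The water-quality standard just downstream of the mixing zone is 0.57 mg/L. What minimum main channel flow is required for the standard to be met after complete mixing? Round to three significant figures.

Set C_mix = 0.57: (Q·0.1400 + 4080·9.340) / (Q + 4080) = 0.57
→ Q = 4080·(9.340 − 0.57)/(0.57 − 0.1400) = 83210 L/s.

83200 L/s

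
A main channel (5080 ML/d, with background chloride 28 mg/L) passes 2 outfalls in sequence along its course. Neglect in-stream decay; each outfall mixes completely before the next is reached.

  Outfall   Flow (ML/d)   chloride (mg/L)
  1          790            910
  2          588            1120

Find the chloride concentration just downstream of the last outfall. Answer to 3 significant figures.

235 mg/L

After outfall 1: Q = 5080 + 790.0 = 5870 ML/d; C = (5080·28.00 + 790.0·910.0)/5870 = 146.7 mg/L.
After outfall 2: Q = 5870 + 588.0 = 6458 ML/d; C = (5870·146.7 + 588.0·1120)/6458 = 235.3 mg/L.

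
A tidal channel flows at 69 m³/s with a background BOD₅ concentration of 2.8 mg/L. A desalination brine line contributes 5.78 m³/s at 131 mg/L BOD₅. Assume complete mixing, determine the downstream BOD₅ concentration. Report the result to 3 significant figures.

12.7 mg/L

Mass balance: C = (69.00·2.800 + 5.780·131.0) / 74.78 = 950.4/74.78 = 12.71 mg/L.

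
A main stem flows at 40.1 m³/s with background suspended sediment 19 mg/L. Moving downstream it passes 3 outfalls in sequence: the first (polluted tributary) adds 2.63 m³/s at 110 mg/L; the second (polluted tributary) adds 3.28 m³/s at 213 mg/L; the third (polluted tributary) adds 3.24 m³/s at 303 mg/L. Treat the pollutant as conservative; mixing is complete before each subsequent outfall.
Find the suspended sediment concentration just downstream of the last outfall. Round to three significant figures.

After outfall 1: Q = 40.10 + 2.630 = 42.73 m³/s; C = (40.10·19.00 + 2.630·110.0)/42.73 = 24.60 mg/L.
After outfall 2: Q = 42.73 + 3.280 = 46.01 m³/s; C = (42.73·24.60 + 3.280·213.0)/46.01 = 38.03 mg/L.
After outfall 3: Q = 46.01 + 3.240 = 49.25 m³/s; C = (46.01·38.03 + 3.240·303.0)/49.25 = 55.46 mg/L.

55.5 mg/L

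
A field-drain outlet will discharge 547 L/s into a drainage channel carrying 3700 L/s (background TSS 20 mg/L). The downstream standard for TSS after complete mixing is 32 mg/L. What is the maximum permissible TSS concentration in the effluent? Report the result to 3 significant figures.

113 mg/L

At the limit, (Qr·Cr + Qe·Cₑ)/(Qr + Qe) = 32:
Cₑ = (4247·32 − 3700·20.00) / 547.0 = 113.2 mg/L.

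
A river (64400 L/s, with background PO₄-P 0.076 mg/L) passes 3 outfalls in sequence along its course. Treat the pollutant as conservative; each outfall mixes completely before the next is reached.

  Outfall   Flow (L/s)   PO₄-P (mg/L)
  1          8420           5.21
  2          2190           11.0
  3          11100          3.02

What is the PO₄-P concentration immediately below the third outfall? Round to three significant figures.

Outfall 1: combined Q = 72820 L/s; C = (64400·0.07600 + 8420·5.210)/72820 = 0.6696 mg/L.
Outfall 2: combined Q = 75010 L/s; C = (72820·0.6696 + 2190·11.00)/75010 = 0.9712 mg/L.
Outfall 3: combined Q = 86110 L/s; C = (75010·0.9712 + 11100·3.020)/86110 = 1.235 mg/L.

1.24 mg/L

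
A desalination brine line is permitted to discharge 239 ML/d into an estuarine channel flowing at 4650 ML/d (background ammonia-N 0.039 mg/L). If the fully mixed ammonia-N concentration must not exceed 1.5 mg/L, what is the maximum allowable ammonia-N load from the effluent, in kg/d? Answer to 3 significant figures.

7150 kg/d

Mass balance at the limit: 4650·0.03900 + 239.0·Cₑ = 4889·1.5 → Cₑ = 29.93 mg/L.
239.0 ML/d = 2.766 m³/s. Load = 2.766 m³/s × 29.93 g/m³ × 86 400 s/d = 7152 kg/d.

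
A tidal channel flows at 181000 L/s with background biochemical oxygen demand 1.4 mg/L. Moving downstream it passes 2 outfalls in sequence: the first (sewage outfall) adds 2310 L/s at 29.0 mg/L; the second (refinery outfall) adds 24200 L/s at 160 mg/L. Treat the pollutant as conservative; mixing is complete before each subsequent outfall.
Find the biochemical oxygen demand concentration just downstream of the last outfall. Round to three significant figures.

After outfall 1: Q = 181000 + 2310 = 183300 L/s; C = (181000·1.400 + 2310·29.00)/183300 = 1.748 mg/L.
After outfall 2: Q = 183300 + 24200 = 207500 L/s; C = (183300·1.748 + 24200·160.0)/207500 = 20.20 mg/L.

20.2 mg/L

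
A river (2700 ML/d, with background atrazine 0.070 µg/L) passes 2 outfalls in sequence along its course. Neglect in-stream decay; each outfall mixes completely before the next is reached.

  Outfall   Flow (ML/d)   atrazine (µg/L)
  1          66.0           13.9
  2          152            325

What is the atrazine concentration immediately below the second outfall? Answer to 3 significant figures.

17.3 µg/L

Below outfall 1: Q → 2766 ML/d, C = (2700·0.07000 + 66.00·13.90)/2766 = 0.4000 µg/L.
Below outfall 2: Q → 2918 ML/d, C = (2766·0.4000 + 152.0·325.0)/2918 = 17.31 µg/L.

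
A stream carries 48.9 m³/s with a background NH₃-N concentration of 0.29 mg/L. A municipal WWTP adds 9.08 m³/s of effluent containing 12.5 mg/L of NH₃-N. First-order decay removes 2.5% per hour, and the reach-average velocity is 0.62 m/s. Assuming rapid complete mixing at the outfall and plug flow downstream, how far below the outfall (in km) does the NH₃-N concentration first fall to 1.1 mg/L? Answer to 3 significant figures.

61.2 km

Flow-weighted average: C = (48.90·0.2900 + 9.080·12.50) / 57.98 = 127.7/57.98 = 2.202 mg/L.
2.5%/h lost → k = −ln(1 − 0.025) = 0.02532 h⁻¹.
Set 2.202·exp(−k·t) = 1.1 → t = ln(2.202/1.1)/k = 98700 s = 27.42 h.
Distance = v·t = 0.62·98700 = 61190 m = 61.19 km.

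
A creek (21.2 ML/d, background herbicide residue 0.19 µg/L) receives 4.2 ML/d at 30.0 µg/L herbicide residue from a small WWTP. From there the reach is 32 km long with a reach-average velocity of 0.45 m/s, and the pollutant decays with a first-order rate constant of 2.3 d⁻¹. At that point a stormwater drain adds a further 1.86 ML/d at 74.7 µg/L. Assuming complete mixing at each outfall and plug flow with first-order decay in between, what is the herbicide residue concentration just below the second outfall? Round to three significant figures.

5.82 µg/L

Mixed concentration C = ΣQC/ΣQ = (21.20·0.1900 + 4.200·30.00) / 25.40 = 130.0/25.40 = 5.119 µg/L; combined flow 25.40 ML/d.
Travel time t = 32·1000 / 0.45 = 71110 s = 19.75 h.
Applying C = C₀e^(−kt): 5.119 × 0.1506 = 0.7710 µg/L.
At the second outfall, C = (25.40·0.7710 + 1.860·74.70) / (25.40 + 1.860) = 5.815 µg/L.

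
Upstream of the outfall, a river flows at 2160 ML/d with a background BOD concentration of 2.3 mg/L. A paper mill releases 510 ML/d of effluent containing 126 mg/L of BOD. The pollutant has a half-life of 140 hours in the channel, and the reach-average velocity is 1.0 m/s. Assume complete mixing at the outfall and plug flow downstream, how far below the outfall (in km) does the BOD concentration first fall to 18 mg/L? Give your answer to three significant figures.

Conservation of mass: C = (2160·2.300 + 510.0·126.0) / 2670 = 69230/2670 = 25.93 mg/L.
Half-life 140 h → k = ln 2 / 140 = 0.004951 h⁻¹ = 0.1188 d⁻¹.
Set 25.93·exp(−k·t) = 18 → t = ln(25.93/18)/k = 265400 s = 73.71 h.
Distance = v·t = 1.0·265400 = 265400 m = 265.4 km.

265 km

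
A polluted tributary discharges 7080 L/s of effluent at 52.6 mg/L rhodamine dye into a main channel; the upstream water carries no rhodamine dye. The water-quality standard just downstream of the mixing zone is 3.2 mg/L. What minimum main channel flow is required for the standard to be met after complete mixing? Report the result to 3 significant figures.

109000 L/s

Set C_mix = 3.2: (Q·0 + 7080·52.60) / (Q + 7080) = 3.2
→ Q = 7080·(52.60 − 3.2)/(3.2 − 0) = 109300 L/s.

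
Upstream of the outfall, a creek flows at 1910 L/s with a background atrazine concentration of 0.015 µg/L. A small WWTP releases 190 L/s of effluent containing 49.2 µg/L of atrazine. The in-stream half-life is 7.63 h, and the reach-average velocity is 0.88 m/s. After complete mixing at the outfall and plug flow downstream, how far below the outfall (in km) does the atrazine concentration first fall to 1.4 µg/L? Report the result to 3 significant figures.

After mixing, C = (1910·0.01500 + 190.0·49.20) / 2100 = 9377/2100 = 4.465 µg/L.
Half-life 7.63 h → k = ln 2 / 7.63 = 0.09084 h⁻¹ = 2.180 d⁻¹.
Set 4.465·exp(−k·t) = 1.4 → t = ln(4.465/1.4)/k = 45960 s = 12.77 h.
Distance = v·t = 0.88·45960 = 40450 m = 40.45 km.

40.4 km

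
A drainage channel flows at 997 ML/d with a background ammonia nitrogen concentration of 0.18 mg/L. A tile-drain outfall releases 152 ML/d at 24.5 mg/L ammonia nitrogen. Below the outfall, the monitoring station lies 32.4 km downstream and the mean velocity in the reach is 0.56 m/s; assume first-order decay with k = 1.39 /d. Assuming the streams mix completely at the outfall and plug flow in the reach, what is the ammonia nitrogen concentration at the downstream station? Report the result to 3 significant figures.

Conservation of mass: C = (997.0·0.1800 + 152.0·24.50) / 1149 = 3903/1149 = 3.397 mg/L.
Travel time t = 32.4·1000 / 0.56 = 57860 s = 16.07 h.
Decay over the reach: 3.397·exp(−kt) = 3.397·0.3942 = 1.339 mg/L.

1.34 mg/L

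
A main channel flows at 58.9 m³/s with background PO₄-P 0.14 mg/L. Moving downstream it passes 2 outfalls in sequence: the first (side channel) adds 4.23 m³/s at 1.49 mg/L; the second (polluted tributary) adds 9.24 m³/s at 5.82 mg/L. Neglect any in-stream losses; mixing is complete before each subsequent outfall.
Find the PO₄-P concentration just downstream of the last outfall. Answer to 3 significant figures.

Outfall 1: combined Q = 63.13 m³/s; C = (58.90·0.1400 + 4.230·1.490)/63.13 = 0.2305 mg/L.
Outfall 2: combined Q = 72.37 m³/s; C = (63.13·0.2305 + 9.240·5.820)/72.37 = 0.9441 mg/L.

0.944 mg/L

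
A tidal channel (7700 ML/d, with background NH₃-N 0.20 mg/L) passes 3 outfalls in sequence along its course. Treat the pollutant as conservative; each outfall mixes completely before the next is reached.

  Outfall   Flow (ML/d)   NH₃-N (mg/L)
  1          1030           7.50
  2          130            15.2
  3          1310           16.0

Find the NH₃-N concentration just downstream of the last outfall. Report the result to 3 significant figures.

After outfall 1: Q = 7700 + 1030 = 8730 ML/d; C = (7700·0.2000 + 1030·7.500)/8730 = 1.061 mg/L.
After outfall 2: Q = 8730 + 130.0 = 8860 ML/d; C = (8730·1.061 + 130.0·15.20)/8860 = 1.269 mg/L.
After outfall 3: Q = 8860 + 1310 = 10170 ML/d; C = (8860·1.269 + 1310·16.00)/10170 = 3.166 mg/L.

3.17 mg/L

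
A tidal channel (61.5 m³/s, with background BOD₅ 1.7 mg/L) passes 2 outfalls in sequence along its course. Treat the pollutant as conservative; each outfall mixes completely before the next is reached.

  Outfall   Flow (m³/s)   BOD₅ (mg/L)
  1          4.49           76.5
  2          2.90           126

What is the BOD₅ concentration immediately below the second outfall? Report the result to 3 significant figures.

11.8 mg/L

After outfall 1: Q = 61.50 + 4.490 = 65.99 m³/s; C = (61.50·1.700 + 4.490·76.50)/65.99 = 6.789 mg/L.
After outfall 2: Q = 65.99 + 2.900 = 68.89 m³/s; C = (65.99·6.789 + 2.900·126.0)/68.89 = 11.81 mg/L.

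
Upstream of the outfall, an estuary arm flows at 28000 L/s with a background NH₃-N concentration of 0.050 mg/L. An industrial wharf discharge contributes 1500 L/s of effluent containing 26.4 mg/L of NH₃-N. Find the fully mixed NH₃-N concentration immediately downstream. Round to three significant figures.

1.39 mg/L

Mixed concentration C = ΣQC/ΣQ = (28000·0.05000 + 1500·26.40) / 29500 = 41000/29500 = 1.390 mg/L.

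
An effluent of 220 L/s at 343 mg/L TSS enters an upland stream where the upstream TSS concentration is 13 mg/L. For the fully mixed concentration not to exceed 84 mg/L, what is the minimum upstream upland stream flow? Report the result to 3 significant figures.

Set C_mix = 84: (Q·13.00 + 220.0·343.0) / (Q + 220.0) = 84
→ Q = 220.0·(343.0 − 84)/(84 − 13.00) = 802.5 L/s.

803 L/s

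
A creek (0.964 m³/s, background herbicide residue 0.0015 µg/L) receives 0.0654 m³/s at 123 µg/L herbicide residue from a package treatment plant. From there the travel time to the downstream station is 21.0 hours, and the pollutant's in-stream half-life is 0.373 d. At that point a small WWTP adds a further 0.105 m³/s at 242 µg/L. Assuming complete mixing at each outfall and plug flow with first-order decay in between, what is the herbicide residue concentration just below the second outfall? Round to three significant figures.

23.8 µg/L

Mass balance: C = (0.9640·0.001500 + 0.06540·123.0) / 1.029 = 8.046/1.029 = 7.816 µg/L; combined flow 1.029 m³/s.
Half-life 0.373 d → k = ln 2 / 0.373 = 1.858 d⁻¹.
After decay, C = 7.816 × e^(−kt) = 7.816 × 0.1967 = 1.537 µg/L.
At the second outfall, C = (1.029·1.537 + 0.1050·242.0) / (1.029 + 0.1050) = 23.79 µg/L.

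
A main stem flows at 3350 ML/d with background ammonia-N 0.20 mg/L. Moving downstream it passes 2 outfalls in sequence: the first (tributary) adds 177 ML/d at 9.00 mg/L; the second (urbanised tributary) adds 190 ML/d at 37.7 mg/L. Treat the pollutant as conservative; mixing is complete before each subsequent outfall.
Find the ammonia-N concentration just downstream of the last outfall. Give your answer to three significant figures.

After outfall 1: Q = 3350 + 177.0 = 3527 ML/d; C = (3350·0.2000 + 177.0·9.000)/3527 = 0.6416 mg/L.
After outfall 2: Q = 3527 + 190.0 = 3717 ML/d; C = (3527·0.6416 + 190.0·37.70)/3717 = 2.536 mg/L.

2.54 mg/L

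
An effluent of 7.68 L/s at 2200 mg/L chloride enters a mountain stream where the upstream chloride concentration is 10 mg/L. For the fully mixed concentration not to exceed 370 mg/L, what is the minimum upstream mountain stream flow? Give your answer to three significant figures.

39.0 L/s

Set C_mix = 370: (Q·10.00 + 7.680·2200) / (Q + 7.680) = 370
→ Q = 7.680·(2200 − 370)/(370 − 10.00) = 39.04 L/s.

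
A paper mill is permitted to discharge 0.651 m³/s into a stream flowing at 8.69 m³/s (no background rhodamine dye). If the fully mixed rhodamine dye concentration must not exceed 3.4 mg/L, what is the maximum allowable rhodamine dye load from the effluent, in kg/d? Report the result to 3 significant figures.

Mass balance at the limit: 8.690·0 + 0.6510·Cₑ = 9.341·3.4 → Cₑ = 48.79 mg/L.
Load = 0.6510 m³/s × 48.79 g/m³ × 86 400 s/d = 2744 kg/d.

2740 kg/d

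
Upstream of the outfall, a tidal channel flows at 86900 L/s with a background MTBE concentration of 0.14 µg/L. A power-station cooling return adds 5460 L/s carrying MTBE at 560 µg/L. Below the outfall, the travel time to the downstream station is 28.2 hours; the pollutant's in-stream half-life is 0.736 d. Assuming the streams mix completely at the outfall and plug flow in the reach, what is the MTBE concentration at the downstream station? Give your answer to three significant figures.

Mixed concentration C = ΣQC/ΣQ = (86900·0.1400 + 5460·560.0) / 92360 = 3070000/92360 = 33.24 µg/L.
Half-life 0.736 d → k = ln 2 / 0.736 = 0.9418 d⁻¹.
After decay, C = 33.24 × e^(−kt) = 33.24 × 0.3307 = 10.99 µg/L.

11.0 µg/L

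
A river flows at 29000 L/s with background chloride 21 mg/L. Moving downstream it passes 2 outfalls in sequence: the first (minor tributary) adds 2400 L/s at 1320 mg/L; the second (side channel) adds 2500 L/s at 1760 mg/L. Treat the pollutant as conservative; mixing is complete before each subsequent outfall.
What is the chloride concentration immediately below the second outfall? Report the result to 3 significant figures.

After outfall 1: Q = 29000 + 2400 = 31400 L/s; C = (29000·21.00 + 2400·1320)/31400 = 120.3 mg/L.
After outfall 2: Q = 31400 + 2500 = 33900 L/s; C = (31400·120.3 + 2500·1760)/33900 = 241.2 mg/L.

241 mg/L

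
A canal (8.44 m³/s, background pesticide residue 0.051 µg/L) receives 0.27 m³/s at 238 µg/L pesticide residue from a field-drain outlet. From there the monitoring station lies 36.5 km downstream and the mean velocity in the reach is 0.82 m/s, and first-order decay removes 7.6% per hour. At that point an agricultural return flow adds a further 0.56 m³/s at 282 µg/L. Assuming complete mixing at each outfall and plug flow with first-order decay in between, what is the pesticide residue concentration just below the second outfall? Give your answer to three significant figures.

19.7 µg/L

After mixing, C = (8.440·0.05100 + 0.2700·238.0) / 8.710 = 64.69/8.710 = 7.427 µg/L; combined flow 8.710 m³/s.
Travel time t = 36.5·1000 / 0.82 = 44510 s = 12.36 h.
7.6%/h lost → k = −ln(1 − 0.076) = 0.07904 h⁻¹.
After decay, C = 7.427 × e^(−kt) = 7.427 × 0.3763 = 2.795 µg/L.
At the second outfall, C = (8.710·2.795 + 0.5600·282.0) / (8.710 + 0.5600) = 19.66 µg/L.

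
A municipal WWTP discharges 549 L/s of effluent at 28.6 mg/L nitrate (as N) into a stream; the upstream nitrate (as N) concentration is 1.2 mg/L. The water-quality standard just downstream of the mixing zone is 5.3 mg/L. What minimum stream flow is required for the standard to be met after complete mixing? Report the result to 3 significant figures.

3120 L/s

Set C_mix = 5.3: (Q·1.200 + 549.0·28.60) / (Q + 549.0) = 5.3
→ Q = 549.0·(28.60 − 5.3)/(5.3 − 1.200) = 3120 L/s.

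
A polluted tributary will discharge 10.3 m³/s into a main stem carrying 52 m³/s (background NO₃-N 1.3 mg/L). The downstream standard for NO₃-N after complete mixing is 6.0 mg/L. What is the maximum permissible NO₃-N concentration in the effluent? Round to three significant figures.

At the limit, (Qr·Cr + Qe·Cₑ)/(Qr + Qe) = 6.0:
Cₑ = (62.30·6.0 − 52.00·1.300) / 10.30 = 29.73 mg/L.

29.7 mg/L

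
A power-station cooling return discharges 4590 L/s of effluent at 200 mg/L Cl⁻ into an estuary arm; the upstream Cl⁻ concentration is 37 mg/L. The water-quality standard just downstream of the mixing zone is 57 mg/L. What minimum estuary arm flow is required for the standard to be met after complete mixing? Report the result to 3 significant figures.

32800 L/s

Set C_mix = 57: (Q·37.00 + 4590·200.0) / (Q + 4590) = 57
→ Q = 4590·(200.0 − 57)/(57 − 37.00) = 32820 L/s.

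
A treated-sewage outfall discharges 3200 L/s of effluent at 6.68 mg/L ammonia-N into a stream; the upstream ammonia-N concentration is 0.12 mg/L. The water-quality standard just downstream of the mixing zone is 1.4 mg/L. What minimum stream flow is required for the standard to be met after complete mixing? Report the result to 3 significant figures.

Set C_mix = 1.4: (Q·0.1200 + 3200·6.680) / (Q + 3200) = 1.4
→ Q = 3200·(6.680 − 1.4)/(1.4 − 0.1200) = 13200 L/s.

13200 L/s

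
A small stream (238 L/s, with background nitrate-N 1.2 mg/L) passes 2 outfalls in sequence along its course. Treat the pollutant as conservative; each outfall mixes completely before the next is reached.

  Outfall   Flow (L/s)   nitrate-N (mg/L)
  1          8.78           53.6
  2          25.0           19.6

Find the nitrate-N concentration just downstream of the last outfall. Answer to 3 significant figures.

4.59 mg/L

After outfall 1: Q = 238.0 + 8.780 = 246.8 L/s; C = (238.0·1.200 + 8.780·53.60)/246.8 = 3.064 mg/L.
After outfall 2: Q = 246.8 + 25.00 = 271.8 L/s; C = (246.8·3.064 + 25.00·19.60)/271.8 = 4.585 mg/L.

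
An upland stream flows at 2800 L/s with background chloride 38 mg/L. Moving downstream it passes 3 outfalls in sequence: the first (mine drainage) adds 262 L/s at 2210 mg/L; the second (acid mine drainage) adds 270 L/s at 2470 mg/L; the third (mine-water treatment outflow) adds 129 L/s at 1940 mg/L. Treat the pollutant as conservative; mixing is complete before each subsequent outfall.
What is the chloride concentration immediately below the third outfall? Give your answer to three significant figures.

Outfall 1: combined Q = 3062 L/s; C = (2800·38.00 + 262.0·2210)/3062 = 223.8 mg/L.
Outfall 2: combined Q = 3332 L/s; C = (3062·223.8 + 270.0·2470)/3332 = 405.9 mg/L.
Outfall 3: combined Q = 3461 L/s; C = (3332·405.9 + 129.0·1940)/3461 = 463.0 mg/L.

463 mg/L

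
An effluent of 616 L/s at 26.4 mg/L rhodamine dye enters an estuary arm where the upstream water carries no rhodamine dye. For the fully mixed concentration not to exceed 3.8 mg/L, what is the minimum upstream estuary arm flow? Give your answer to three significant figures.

3660 L/s

Set C_mix = 3.8: (Q·0 + 616.0·26.40) / (Q + 616.0) = 3.8
→ Q = 616.0·(26.40 − 3.8)/(3.8 − 0) = 3664 L/s.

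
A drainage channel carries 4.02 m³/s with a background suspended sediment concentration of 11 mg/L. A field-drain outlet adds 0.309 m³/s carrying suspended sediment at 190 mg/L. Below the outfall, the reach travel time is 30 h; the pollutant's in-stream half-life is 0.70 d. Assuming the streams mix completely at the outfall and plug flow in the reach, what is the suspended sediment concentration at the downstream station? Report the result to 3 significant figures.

6.90 mg/L

Mixed concentration C = ΣQC/ΣQ = (4.020·11.00 + 0.3090·190.0) / 4.329 = 102.9/4.329 = 23.78 mg/L.
Half-life 0.70 d → k = ln 2 / 0.70 = 0.9902 d⁻¹.
Decay over the reach: 23.78·exp(−kt) = 23.78·0.2900 = 6.896 mg/L.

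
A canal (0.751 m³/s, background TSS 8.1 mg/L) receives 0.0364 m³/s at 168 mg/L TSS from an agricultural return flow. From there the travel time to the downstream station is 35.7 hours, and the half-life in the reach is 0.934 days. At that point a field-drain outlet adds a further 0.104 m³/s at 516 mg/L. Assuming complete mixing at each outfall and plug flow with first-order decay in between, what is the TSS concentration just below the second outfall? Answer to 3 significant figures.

64.7 mg/L

Flow-weighted average: C = (0.7510·8.100 + 0.03640·168.0) / 0.7874 = 12.20/0.7874 = 15.49 mg/L; combined flow 0.7874 m³/s.
Half-life 0.934 d → k = ln 2 / 0.934 = 0.7421 d⁻¹.
First-order decay: C = 15.49·exp(−k·t) = 15.49·0.3316 = 5.137 mg/L.
Second outfall: C = (0.7874·5.137 + 0.1040·516.0)/0.8914 = 64.74 mg/L.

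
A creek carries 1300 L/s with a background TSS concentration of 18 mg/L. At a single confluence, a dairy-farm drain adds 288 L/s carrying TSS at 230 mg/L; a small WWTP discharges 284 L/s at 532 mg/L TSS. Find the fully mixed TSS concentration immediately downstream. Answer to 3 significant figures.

Flow-weighted average: C = (1300·18.00 + 288.0·230.0 + 284.0·532.0) / 1872 = 240700/1872 = 128.6 mg/L.

129 mg/L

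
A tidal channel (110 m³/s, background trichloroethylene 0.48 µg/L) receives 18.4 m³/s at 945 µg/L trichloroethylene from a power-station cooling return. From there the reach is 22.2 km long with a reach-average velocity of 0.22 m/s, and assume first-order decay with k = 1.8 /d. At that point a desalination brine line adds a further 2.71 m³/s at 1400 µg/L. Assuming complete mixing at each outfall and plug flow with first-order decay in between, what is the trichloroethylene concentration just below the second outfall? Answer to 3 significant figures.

45.2 µg/L

Conservation of mass: C = (110.0·0.4800 + 18.40·945.0) / 128.4 = 17440/128.4 = 135.8 µg/L; combined flow 128.4 m³/s.
Travel time t = 22.2·1000 / 0.22 = 100900 s = 28.03 h.
Decay over the reach: 135.8·exp(−kt) = 135.8·0.1222 = 16.60 µg/L.
Second outfall: C = (128.4·16.60 + 2.710·1400)/131.1 = 45.19 µg/L.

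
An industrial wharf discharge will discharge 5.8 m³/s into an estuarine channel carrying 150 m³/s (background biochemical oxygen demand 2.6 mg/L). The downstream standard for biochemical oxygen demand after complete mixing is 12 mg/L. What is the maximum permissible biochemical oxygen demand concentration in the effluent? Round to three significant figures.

255 mg/L

At the limit, (Qr·Cr + Qe·Cₑ)/(Qr + Qe) = 12:
Cₑ = (155.8·12 − 150.0·2.600) / 5.800 = 255.1 mg/L.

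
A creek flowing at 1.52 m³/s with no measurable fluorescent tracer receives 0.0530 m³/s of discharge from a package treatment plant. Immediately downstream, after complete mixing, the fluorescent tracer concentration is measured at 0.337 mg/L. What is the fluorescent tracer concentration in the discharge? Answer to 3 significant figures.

Mass balance: 1.520·0 + 0.05300·Cₑ = 1.573·0.3370
→ Cₑ = (1.573·0.3370 − 1.520·0) / 0.05300 = 10.00 mg/L.

10.0 mg/L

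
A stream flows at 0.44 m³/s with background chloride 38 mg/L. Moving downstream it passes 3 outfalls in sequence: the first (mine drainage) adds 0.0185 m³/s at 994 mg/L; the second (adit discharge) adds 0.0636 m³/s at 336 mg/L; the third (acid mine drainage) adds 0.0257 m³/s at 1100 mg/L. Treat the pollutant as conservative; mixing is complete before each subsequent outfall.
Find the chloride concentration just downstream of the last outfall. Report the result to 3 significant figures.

Below outfall 1: Q → 0.4585 m³/s, C = (0.4400·38.00 + 0.01850·994.0)/0.4585 = 76.57 mg/L.
Below outfall 2: Q → 0.5221 m³/s, C = (0.4585·76.57 + 0.06360·336.0)/0.5221 = 108.2 mg/L.
Below outfall 3: Q → 0.5478 m³/s, C = (0.5221·108.2 + 0.02570·1100)/0.5478 = 154.7 mg/L.

155 mg/L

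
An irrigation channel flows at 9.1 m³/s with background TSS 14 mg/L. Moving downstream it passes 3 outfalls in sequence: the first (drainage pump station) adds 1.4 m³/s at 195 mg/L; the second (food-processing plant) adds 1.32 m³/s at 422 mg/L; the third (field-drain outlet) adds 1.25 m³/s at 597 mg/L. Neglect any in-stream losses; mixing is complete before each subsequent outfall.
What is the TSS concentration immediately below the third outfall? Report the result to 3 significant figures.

After outfall 1: Q = 9.100 + 1.400 = 10.50 m³/s; C = (9.100·14.00 + 1.400·195.0)/10.50 = 38.13 mg/L.
After outfall 2: Q = 10.50 + 1.320 = 11.82 m³/s; C = (10.50·38.13 + 1.320·422.0)/11.82 = 81.00 mg/L.
After outfall 3: Q = 11.82 + 1.250 = 13.07 m³/s; C = (11.82·81.00 + 1.250·597.0)/13.07 = 130.4 mg/L.

130 mg/L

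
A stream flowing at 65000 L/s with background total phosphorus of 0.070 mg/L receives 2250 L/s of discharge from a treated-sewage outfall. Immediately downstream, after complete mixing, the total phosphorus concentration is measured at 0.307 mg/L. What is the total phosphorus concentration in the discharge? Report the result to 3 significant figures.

Mass balance: 65000·0.07000 + 2250·Cₑ = 67250·0.3070
→ Cₑ = (67250·0.3070 − 65000·0.07000) / 2250 = 7.154 mg/L.

7.15 mg/L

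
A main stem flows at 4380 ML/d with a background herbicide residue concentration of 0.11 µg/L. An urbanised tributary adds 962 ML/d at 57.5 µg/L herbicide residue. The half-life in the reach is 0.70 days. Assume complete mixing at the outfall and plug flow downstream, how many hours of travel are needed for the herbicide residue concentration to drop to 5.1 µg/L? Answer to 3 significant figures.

17.4 h

Mass balance: C = (4380·0.1100 + 962.0·57.50) / 5342 = 55800/5342 = 10.44 µg/L.
Half-life 0.70 d → k = ln 2 / 0.70 = 0.9902 d⁻¹.
10.44·exp(−k·t) = 5.1 → t = ln(10.44/5.1)/k = 62550 s = 17.38 h.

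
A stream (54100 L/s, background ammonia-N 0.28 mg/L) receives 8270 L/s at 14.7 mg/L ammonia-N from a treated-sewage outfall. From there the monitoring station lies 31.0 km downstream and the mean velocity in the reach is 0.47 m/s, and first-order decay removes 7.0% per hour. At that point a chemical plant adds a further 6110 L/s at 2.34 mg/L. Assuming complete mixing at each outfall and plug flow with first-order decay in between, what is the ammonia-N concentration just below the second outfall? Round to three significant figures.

Mixed concentration C = ΣQC/ΣQ = (54100·0.2800 + 8270·14.70) / 62370 = 136700/62370 = 2.192 mg/L; combined flow 62370 L/s.
Travel time t = 31.0·1000 / 0.47 = 65960 s = 18.32 h.
7.0%/h lost → k = −ln(1 − 0.07) = 0.07257 h⁻¹.
Decay over the reach: 2.192·exp(−kt) = 2.192·0.2646 = 0.5800 mg/L.
At the second outfall, C = (62370·0.5800 + 6110·2.340) / (62370 + 6110) = 0.7370 mg/L.

0.737 mg/L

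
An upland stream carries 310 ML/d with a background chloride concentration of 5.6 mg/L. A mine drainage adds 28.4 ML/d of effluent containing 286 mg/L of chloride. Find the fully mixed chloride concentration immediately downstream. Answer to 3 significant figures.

29.1 mg/L

Flow-weighted average: C = (310.0·5.600 + 28.40·286.0) / 338.4 = 9858/338.4 = 29.13 mg/L.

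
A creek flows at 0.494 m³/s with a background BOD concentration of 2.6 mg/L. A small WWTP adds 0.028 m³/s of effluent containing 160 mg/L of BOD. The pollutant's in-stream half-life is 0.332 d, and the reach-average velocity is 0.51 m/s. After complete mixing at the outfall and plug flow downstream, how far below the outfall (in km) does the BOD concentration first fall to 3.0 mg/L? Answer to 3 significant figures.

Conservation of mass: C = (0.4940·2.600 + 0.02800·160.0) / 0.5220 = 5.764/0.5220 = 11.04 mg/L.
Half-life 0.332 d → k = ln 2 / 0.332 = 2.088 d⁻¹.
Set 11.04·exp(−k·t) = 3.0 → t = ln(11.04/3.0)/k = 53930 s = 14.98 h.
Distance = v·t = 0.51·53930 = 27500 m = 27.50 km.

27.5 km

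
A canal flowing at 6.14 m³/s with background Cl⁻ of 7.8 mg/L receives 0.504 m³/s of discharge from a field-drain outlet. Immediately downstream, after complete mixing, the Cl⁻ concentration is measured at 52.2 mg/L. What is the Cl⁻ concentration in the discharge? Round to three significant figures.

593 mg/L

Mass balance: 6.140·7.800 + 0.5040·Cₑ = 6.644·52.20
→ Cₑ = (6.644·52.20 − 6.140·7.800) / 0.5040 = 593.1 mg/L.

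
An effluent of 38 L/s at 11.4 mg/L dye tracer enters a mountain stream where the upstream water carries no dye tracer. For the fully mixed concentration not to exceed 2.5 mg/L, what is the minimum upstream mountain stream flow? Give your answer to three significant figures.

135 L/s

Set C_mix = 2.5: (Q·0 + 38.00·11.40) / (Q + 38.00) = 2.5
→ Q = 38.00·(11.40 − 2.5)/(2.5 − 0) = 135.3 L/s.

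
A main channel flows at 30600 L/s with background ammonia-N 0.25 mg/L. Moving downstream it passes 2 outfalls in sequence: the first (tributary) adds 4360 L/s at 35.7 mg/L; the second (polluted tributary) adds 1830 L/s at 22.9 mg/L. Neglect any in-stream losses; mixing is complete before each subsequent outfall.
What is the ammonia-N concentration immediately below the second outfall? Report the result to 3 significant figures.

5.58 mg/L

Outfall 1: combined Q = 34960 L/s; C = (30600·0.2500 + 4360·35.70)/34960 = 4.671 mg/L.
Outfall 2: combined Q = 36790 L/s; C = (34960·4.671 + 1830·22.90)/36790 = 5.578 mg/L.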